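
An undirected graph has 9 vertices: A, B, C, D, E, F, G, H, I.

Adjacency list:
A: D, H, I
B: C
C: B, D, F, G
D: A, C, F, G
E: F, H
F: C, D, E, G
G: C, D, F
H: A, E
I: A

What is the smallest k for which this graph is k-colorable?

C, D, F, G are pairwise adjacent (a clique of size 4), so at least 4 colors are needed.
A valid assignment using 4 colors: A=2, B=1, C=2, D=1, E=1, F=3, G=4, H=3, I=1. Every edge joins two different colors.

4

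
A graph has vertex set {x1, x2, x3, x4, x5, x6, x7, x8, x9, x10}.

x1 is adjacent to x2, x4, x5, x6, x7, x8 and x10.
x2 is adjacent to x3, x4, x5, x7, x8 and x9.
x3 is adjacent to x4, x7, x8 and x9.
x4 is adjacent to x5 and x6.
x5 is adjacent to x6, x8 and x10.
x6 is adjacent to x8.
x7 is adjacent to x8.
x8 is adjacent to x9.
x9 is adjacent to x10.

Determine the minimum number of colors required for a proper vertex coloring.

x1, x2, x5, x8 form a clique, so at least 4 colors are needed.
4 colors suffice: x1=G, x2=R, x3=G, x4=B, x5=Y, x6=R, x7=Y, x8=B, x9=Y, x10=R. Each edge has distinct colors on its endpoints.

4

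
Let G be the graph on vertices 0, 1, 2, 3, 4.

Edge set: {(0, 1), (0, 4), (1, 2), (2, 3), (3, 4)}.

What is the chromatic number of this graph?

The cycle 4-3-2-1-0-4 has odd length 5, so it cannot be 2-colored; at least 3 colors are needed.
3 colors suffice: 0=blue, 1=green, 2=red, 3=blue, 4=red. Each edge has distinct colors on its endpoints.

3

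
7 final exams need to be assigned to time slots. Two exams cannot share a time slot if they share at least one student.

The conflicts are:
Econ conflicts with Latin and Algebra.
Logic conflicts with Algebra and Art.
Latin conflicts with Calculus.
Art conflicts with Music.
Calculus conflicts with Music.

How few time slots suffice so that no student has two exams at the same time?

The cycle Latin-Calculus-Music-Art-Logic-Algebra-Econ-Latin has odd length 7, so it cannot be 2-colored; at least 3 time slots are needed.
3 time slots suffice: time slot 1 → {Econ, Art, Calculus}; time slot 2 → {Logic, Latin, Music}; time slot 3 → {Algebra}. No two conflicting exams share a time slot.

3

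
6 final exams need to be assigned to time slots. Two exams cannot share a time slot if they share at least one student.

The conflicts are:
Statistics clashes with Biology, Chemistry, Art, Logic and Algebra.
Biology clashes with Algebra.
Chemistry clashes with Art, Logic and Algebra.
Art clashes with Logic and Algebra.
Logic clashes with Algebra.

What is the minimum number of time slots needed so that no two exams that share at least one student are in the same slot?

5

Statistics, Chemistry, Art, Logic, Algebra all conflict with each other, so at least 5 time slots are needed.
Using 5 time slots: Statistics=2, Biology=3, Chemistry=5, Art=3, Logic=4, Algebra=1. No two conflicting exams share a time slot.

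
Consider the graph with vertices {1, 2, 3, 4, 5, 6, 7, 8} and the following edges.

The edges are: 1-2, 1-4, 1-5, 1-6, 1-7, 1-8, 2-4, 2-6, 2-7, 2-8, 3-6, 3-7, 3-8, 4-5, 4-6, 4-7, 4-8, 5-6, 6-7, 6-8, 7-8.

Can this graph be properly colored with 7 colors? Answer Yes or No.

The chromatic number is 6. 1, 2, 4, 6, 7, 8 are mutually adjacent (a clique of size 6), so at least 6 colors are needed.
6 colors suffice: color a → {6}; color b → {5, 8}; color c → {7}; color d → {3, 4}; color e → {1}; color f → {2}.
Since 7 ≥ 6, a proper 7-coloring certainly exists.

Yes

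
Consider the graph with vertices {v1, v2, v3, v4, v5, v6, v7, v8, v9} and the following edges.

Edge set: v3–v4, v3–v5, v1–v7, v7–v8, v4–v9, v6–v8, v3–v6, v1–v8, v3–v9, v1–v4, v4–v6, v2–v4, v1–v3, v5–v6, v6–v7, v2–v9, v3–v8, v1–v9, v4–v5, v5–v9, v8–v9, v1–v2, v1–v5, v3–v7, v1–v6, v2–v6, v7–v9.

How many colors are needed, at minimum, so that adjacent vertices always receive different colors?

v1, v3, v7, v8, v9 are pairwise adjacent (a clique of size 5), so at least 5 colors are needed.
5 colors suffice: color 1 → {v1}; color 2 → {v6, v9}; color 3 → {v2, v3}; color 4 → {v4, v8}; color 5 → {v5, v7}. Each edge has distinct colors on its endpoints.

5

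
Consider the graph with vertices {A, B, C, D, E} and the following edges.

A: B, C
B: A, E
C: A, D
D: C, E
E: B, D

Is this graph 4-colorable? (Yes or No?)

Yes

The chromatic number is 3. The cycle A-B-E-D-C-A has odd length 5, so it cannot be 2-colored; at least 3 colors are needed.
3 colors suffice: color 1 → {A, E}; color 2 → {B, C}; color 3 → {D}.
Since 4 ≥ 3, a proper 4-coloring certainly exists.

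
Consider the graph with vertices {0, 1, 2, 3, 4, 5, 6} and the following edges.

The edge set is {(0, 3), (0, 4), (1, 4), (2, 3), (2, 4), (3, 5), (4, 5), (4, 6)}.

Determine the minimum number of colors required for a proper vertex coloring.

2

0 and 4 are adjacent, so at least 2 colors are needed.
2 colors suffice: color red → {3, 4}; color blue → {0, 1, 2, 5, 6}. Every edge joins two different colors.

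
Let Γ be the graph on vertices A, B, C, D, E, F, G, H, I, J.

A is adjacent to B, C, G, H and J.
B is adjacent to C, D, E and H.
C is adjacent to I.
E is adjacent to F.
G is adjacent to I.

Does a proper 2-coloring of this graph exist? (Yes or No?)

No

A, B, C are pairwise adjacent, so at least 3 colors are needed.
So 2 colors are not enough.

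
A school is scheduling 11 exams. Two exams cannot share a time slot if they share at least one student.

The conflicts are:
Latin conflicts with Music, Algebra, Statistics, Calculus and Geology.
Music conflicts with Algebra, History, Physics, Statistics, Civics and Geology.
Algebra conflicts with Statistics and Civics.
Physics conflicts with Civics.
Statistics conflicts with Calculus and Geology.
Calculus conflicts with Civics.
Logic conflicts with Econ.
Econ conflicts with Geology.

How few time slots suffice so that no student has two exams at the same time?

Latin, Music, Statistics, Geology are mutually in conflict, so at least 4 time slots are needed.
Using 4 time slots: Latin=2, Music=1, Algebra=4, History=2, Physics=3, Statistics=3, Calculus=1, Logic=2, Econ=1, Civics=2, Geology=4. Each listed conflict is separated.

4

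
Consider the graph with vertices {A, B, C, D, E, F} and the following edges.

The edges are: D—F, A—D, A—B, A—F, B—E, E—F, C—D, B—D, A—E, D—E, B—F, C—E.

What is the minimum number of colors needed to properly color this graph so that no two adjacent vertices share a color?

5

A, B, D, E, F form a clique, so at least 5 colors are needed.
5 colors suffice: color 1 → {D}; color 2 → {E}; color 3 → {B, C}; color 4 → {A}; color 5 → {F}. Each edge has distinct colors on its endpoints.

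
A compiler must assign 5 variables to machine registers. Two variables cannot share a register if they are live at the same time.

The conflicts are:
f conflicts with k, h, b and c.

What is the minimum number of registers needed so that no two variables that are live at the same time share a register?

2

f and b conflict, so at least 2 registers are needed.
2 registers suffice: register 1 → {f}; register 2 → {k, h, b, c}. Each listed conflict is separated.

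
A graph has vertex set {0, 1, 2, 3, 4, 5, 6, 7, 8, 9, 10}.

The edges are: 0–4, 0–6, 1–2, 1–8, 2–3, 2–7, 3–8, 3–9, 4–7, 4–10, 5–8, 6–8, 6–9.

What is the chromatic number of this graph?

3

The cycle 3-2-7-4-0-6-8-3 has odd length 7, so it cannot be 2-colored; at least 3 colors are needed.
3 colors suffice: color red → {2, 4, 8, 9}; color blue → {1, 3, 5, 6, 7, 10}; color green → {0}. Every edge joins two different colors.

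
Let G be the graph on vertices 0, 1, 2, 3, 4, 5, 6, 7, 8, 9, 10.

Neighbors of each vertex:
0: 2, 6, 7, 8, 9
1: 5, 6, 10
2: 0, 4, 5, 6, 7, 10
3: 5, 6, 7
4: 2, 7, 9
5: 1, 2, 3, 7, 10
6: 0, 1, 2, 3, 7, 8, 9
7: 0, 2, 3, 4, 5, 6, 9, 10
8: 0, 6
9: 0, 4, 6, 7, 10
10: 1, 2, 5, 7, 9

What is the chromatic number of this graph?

4

2, 5, 7, 10 form a clique, so at least 4 colors are needed.
One proper 4-coloring: 0=yellow, 1=red, 2=green, 3=green, 4=blue, 5=blue, 6=blue, 7=red, 8=red, 9=green, 10=yellow. No two adjacent vertices share a color.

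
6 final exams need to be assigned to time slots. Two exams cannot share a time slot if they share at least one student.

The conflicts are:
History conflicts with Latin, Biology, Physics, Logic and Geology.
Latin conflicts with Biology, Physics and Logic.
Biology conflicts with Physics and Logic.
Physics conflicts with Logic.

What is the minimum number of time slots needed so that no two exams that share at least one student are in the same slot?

5

History, Latin, Biology, Physics, Logic are mutually in conflict, so at least 5 time slots are needed.
A valid assignment using 5 time slots: History=1, Latin=2, Biology=4, Physics=3, Logic=5, Geology=2. Each listed conflict is separated.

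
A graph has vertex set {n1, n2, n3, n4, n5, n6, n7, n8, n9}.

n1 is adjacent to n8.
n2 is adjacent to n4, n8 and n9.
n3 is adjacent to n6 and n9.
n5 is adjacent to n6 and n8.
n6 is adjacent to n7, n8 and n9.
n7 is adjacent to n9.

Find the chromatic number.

n3, n6, n9 are pairwise adjacent, so at least 3 colors are needed.
3 colors suffice: color 1 → {n1, n2, n6}; color 2 → {n4, n8, n9}; color 3 → {n3, n5, n7}. Every edge joins two different colors.

3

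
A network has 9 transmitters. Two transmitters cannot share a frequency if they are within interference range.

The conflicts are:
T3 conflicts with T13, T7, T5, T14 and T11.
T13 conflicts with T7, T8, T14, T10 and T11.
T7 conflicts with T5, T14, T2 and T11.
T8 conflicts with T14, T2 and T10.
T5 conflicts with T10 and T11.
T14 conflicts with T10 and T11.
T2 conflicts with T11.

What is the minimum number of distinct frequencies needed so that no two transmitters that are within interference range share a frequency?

5

T3, T13, T7, T14, T11 all conflict with each other, so at least 5 frequencies are needed.
5 frequencies suffice: T3=5, T13=3, T7=4, T8=4, T5=1, T14=1, T2=1, T10=2, T11=2. Every pair that conflicts lands in different frequencies.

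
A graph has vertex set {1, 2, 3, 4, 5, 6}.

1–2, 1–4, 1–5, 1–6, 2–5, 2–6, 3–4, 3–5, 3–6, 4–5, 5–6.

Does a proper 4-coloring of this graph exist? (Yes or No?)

The chromatic number is 4. 1, 2, 5, 6 are mutually adjacent (a clique of size 4), so at least 4 colors are needed.
4 colors suffice: color red → {5}; color blue → {1, 3}; color green → {4, 6}; color yellow → {2}.
That is already a proper 4-coloring.

Yes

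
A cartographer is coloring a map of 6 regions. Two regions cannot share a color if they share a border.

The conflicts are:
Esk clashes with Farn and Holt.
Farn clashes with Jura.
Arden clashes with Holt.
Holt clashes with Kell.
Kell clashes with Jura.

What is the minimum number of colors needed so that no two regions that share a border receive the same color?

The cycle Jura-Kell-Holt-Esk-Farn-Jura has odd length 5, so it cannot be 2-colored; at least 3 colors are needed.
One proper 3-coloring: Esk=2, Farn=1, Arden=2, Holt=1, Kell=2, Jura=3. Each listed conflict is separated.

3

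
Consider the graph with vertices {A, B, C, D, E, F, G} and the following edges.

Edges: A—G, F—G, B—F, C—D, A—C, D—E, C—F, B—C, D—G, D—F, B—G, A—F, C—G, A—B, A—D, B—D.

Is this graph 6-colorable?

The chromatic number is 6. A, B, C, D, F, G form a clique, so at least 6 colors are needed.
6 colors suffice: color 1 → {D}; color 2 → {A, E}; color 3 → {G}; color 4 → {C}; color 5 → {F}; color 6 → {B}.
That is already a proper 6-coloring.

Yes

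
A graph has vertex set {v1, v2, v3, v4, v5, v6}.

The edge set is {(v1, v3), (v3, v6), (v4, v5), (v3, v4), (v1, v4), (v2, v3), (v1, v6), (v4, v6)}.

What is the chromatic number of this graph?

v1, v3, v4, v6 form a clique, so at least 4 colors are needed.
4 colors suffice: color 1 → {v3, v5}; color 2 → {v2, v4}; color 3 → {v1}; color 4 → {v6}. Each edge has distinct colors on its endpoints.

4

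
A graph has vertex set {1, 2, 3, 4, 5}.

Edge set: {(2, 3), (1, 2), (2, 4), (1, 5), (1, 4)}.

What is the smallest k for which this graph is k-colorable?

3

1, 2, 4 are mutually adjacent, so at least 3 colors are needed.
One proper 3-coloring: 1=a, 2=b, 3=a, 4=c, 5=b. Each edge has distinct colors on its endpoints.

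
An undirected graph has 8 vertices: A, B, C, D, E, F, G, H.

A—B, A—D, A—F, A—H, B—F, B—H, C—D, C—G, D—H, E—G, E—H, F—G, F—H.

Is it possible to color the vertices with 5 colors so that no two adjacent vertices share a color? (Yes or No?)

Yes

The chromatic number is 4. A, B, F, H form a clique, so at least 4 colors are needed.
4 colors suffice: color red → {G, H}; color blue → {A, C, E}; color green → {D, F}; color yellow → {B}.
Since 5 ≥ 4, a proper 5-coloring certainly exists.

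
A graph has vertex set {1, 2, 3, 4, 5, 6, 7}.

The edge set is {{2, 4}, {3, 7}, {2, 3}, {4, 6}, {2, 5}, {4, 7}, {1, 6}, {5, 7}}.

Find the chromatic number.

2

3 and 7 are adjacent, so at least 2 colors are needed.
One proper 2-coloring: 1=b, 2=a, 3=b, 4=b, 5=b, 6=a, 7=a. Each edge has distinct colors on its endpoints.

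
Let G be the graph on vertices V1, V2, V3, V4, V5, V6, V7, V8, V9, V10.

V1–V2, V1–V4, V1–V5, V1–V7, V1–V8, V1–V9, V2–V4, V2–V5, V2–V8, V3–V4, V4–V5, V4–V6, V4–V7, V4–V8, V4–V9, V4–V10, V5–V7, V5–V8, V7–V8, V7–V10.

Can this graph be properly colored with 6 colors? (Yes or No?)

Yes

The chromatic number is 5. V1, V4, V5, V7, V8 are mutually adjacent (a clique of size 5), so at least 5 colors are needed.
5 colors suffice: color R → {V4}; color B → {V1, V3, V6, V10}; color G → {V2, V7, V9}; color Y → {V5}; color P → {V8}.
Since 6 ≥ 5, a proper 6-coloring certainly exists.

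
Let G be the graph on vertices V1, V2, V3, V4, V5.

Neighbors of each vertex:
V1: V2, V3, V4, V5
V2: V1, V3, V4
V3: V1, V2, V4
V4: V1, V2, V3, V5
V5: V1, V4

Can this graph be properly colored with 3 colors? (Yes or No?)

No

V1, V2, V3, V4 form a clique, so at least 4 colors are needed.
So 3 colors are not enough.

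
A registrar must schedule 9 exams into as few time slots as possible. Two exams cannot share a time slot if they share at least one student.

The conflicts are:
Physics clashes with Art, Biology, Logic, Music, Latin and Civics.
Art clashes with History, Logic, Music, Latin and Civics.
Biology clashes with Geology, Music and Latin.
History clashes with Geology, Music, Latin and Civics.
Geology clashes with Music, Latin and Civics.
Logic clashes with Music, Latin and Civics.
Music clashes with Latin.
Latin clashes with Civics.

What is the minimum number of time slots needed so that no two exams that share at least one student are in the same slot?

Physics, Art, Logic, Latin, Civics all conflict with each other, so at least 5 time slots are needed.
5 time slots suffice: time slot 1 → {Latin}; time slot 2 → {Music, Civics}; time slot 3 → {Physics, Geology}; time slot 4 → {Art, Biology}; time slot 5 → {History, Logic}. Every pair that conflicts lands in different time slots.

5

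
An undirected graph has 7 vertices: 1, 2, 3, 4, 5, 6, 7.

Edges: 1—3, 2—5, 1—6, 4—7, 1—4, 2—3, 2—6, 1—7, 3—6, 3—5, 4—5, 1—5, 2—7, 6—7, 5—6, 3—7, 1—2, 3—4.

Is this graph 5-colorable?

The chromatic number is 5. 1, 2, 3, 5, 6 form a clique, so at least 5 colors are needed.
A valid assignment using 5 colors: 1=a, 2=c, 3=b, 4=c, 5=d, 6=e, 7=d.
That is already a proper 5-coloring.

Yes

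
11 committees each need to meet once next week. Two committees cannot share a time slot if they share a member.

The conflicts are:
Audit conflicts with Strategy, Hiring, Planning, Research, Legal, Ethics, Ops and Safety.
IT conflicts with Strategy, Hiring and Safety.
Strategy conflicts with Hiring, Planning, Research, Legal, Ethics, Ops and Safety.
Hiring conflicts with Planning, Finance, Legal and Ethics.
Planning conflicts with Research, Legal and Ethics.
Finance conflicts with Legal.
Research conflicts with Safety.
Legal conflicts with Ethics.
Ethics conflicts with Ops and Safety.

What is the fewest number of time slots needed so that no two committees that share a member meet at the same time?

Audit, Strategy, Hiring, Planning, Legal, Ethics all conflict with each other, so at least 6 time slots are needed.
6 time slots suffice: time slot 1 → {Strategy, Finance}; time slot 2 → {Audit, IT}; time slot 3 → {Hiring, Ops, Safety}; time slot 4 → {Research, Ethics}; time slot 5 → {Legal}; time slot 6 → {Planning}. No two conflicting committees share a time slot.

6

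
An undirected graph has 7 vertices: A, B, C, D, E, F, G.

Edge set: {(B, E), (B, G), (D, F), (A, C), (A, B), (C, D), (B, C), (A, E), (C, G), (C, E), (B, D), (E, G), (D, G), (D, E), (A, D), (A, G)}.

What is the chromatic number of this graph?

6

A, B, C, D, E, G form a clique, so at least 6 colors are needed.
6 colors suffice: color 1 → {D}; color 2 → {B, F}; color 3 → {A}; color 4 → {C}; color 5 → {G}; color 6 → {E}. No two adjacent vertices share a color.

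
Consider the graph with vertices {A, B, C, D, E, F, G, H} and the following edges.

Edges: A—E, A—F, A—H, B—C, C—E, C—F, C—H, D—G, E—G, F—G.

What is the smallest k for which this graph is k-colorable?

A and H are adjacent, so at least 2 colors are needed.
A valid assignment using 2 colors: A=red, B=blue, C=red, D=blue, E=blue, F=blue, G=red, H=blue. No two adjacent vertices share a color.

2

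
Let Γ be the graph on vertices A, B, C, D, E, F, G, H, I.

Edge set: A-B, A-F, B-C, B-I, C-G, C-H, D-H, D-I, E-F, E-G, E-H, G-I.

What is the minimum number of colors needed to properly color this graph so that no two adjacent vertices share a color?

The cycle D-H-E-G-I-D has odd length 5, so it cannot be 2-colored; at least 3 colors are needed.
3 colors suffice: color 1 → {B, D, E}; color 2 → {C, F, I}; color 3 → {A, G, H}. Every edge joins two different colors.

3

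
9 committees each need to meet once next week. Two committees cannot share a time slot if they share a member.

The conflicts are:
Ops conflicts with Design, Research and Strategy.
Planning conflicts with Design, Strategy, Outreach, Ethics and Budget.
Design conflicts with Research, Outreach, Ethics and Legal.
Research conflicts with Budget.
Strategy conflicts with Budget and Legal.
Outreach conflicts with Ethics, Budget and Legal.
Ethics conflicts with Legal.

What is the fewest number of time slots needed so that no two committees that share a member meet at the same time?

4

Design, Outreach, Ethics, Legal pairwise conflict, so at least 4 time slots are needed.
Using 4 time slots: Ops=3, Planning=2, Design=1, Research=2, Strategy=1, Outreach=3, Ethics=4, Budget=4, Legal=2. Each listed conflict is separated.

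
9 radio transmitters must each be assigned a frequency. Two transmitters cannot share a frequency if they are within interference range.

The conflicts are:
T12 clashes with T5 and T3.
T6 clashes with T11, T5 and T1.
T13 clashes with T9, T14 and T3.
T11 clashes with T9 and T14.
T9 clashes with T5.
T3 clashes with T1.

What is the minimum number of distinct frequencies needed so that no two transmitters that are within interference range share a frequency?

3

The cycle T1-T3-T12-T5-T6-T1 has odd length 5, so it cannot be 2-colored; at least 3 frequencies are needed.
A valid assignment using 3 frequencies: T12=1, T6=1, T13=1, T11=3, T9=2, T5=3, T14=2, T3=2, T1=3. No two conflicting transmitters share a frequency.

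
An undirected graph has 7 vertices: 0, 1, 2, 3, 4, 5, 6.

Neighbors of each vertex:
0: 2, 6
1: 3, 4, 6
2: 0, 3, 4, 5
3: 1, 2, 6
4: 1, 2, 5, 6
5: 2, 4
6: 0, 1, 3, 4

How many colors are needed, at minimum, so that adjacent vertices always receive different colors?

3

2, 4, 5 are mutually adjacent, so at least 3 colors are needed.
3 colors suffice: color red → {2, 6}; color blue → {0, 3, 4}; color green → {1, 5}. No two adjacent vertices share a color.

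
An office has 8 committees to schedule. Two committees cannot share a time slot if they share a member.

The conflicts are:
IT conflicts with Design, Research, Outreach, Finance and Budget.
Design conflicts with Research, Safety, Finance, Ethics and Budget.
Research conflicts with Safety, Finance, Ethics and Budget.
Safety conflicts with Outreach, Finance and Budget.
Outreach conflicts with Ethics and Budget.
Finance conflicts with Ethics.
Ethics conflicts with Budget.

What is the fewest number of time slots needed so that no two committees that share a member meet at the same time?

4

Design, Research, Safety, Finance all conflict with each other, so at least 4 time slots are needed.
4 time slots suffice: time slot 1 → {Design, Outreach}; time slot 2 → {Research}; time slot 3 → {Finance, Budget}; time slot 4 → {IT, Safety, Ethics}. Each listed conflict is separated.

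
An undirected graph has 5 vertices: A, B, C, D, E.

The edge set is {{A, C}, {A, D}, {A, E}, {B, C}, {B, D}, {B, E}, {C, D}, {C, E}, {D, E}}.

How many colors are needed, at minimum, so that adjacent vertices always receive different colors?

4

A, C, D, E are pairwise adjacent (a clique of size 4), so at least 4 colors are needed.
4 colors suffice: color 1 → {E}; color 2 → {D}; color 3 → {C}; color 4 → {A, B}. No two adjacent vertices share a color.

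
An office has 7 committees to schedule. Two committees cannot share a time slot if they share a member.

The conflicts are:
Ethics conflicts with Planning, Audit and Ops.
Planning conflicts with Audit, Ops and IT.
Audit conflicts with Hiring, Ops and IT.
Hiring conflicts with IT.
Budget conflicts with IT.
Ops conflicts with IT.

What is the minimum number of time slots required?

4

Ethics, Planning, Audit, Ops pairwise conflict, so at least 4 time slots are needed.
4 time slots suffice: Ethics=1, Planning=4, Audit=2, Hiring=3, Budget=2, Ops=3, IT=1. Every pair that conflicts lands in different time slots.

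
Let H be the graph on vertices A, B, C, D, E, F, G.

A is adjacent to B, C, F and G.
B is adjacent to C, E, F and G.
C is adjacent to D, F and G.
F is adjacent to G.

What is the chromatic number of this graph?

A, B, C, F, G form a clique, so at least 5 colors are needed.
5 colors suffice: color 1 → {B, D}; color 2 → {C, E}; color 3 → {A}; color 4 → {F}; color 5 → {G}. Each edge has distinct colors on its endpoints.

5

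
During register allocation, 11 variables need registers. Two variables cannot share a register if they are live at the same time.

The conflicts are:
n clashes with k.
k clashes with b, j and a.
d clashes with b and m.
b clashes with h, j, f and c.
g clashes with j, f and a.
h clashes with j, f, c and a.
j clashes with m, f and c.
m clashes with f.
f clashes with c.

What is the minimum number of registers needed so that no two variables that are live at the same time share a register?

5

b, h, j, f, c all conflict with each other, so at least 5 registers are needed.
Using 5 registers: n=1, k=2, d=1, b=3, g=3, h=4, j=1, m=3, f=2, c=5, a=1. Each listed conflict is separated.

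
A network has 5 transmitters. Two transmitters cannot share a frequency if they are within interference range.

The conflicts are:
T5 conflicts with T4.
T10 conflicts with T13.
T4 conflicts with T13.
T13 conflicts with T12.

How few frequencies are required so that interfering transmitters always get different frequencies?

T10 and T13 conflict, so at least 2 frequencies are needed.
Using 2 frequencies: T5=1, T10=2, T4=2, T13=1, T12=2. No two conflicting transmitters share a frequency.

2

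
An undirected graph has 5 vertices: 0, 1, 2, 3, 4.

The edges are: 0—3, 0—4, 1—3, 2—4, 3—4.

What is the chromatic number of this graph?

0, 3, 4 are mutually adjacent, so at least 3 colors are needed.
3 colors suffice: color red → {2, 3}; color blue → {1, 4}; color green → {0}. Each edge has distinct colors on its endpoints.

3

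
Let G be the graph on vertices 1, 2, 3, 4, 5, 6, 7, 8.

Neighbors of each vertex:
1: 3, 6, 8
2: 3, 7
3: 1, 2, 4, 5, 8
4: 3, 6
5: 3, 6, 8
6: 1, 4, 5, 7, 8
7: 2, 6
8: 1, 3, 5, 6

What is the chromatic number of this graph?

3

5, 6, 8 form a triangle, so at least 3 colors are needed.
A valid assignment using 3 colors: 1=green, 2=green, 3=red, 4=blue, 5=green, 6=red, 7=blue, 8=blue. Every edge joins two different colors.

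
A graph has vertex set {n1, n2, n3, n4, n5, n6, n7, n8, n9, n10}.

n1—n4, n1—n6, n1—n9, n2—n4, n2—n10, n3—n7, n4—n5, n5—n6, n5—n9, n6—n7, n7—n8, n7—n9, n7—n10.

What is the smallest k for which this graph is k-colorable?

n3 and n7 are adjacent, so at least 2 colors are needed.
A valid assignment using 2 colors: n1=1, n2=1, n3=2, n4=2, n5=1, n6=2, n7=1, n8=2, n9=2, n10=2. No two adjacent vertices share a color.

2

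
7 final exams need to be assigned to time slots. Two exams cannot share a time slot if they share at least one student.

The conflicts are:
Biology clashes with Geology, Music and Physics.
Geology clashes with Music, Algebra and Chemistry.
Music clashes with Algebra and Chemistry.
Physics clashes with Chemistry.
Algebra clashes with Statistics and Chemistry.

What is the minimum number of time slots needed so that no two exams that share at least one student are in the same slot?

Geology, Music, Algebra, Chemistry all conflict with each other, so at least 4 time slots are needed.
4 time slots suffice: time slot 1 → {Biology, Algebra}; time slot 2 → {Music, Physics, Statistics}; time slot 3 → {Chemistry}; time slot 4 → {Geology}. Each listed conflict is separated.

4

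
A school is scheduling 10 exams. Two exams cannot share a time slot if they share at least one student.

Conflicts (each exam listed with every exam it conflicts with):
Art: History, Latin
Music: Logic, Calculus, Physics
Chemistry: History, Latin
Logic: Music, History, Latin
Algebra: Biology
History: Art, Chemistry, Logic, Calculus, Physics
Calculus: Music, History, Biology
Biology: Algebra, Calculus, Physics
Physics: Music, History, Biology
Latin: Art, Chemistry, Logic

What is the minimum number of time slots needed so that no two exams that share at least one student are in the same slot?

Art and History conflict, so at least 2 time slots are needed.
A valid assignment using 2 time slots: Art=2, Music=1, Chemistry=2, Logic=2, Algebra=2, History=1, Calculus=2, Biology=1, Physics=2, Latin=1. No two conflicting exams share a time slot.

2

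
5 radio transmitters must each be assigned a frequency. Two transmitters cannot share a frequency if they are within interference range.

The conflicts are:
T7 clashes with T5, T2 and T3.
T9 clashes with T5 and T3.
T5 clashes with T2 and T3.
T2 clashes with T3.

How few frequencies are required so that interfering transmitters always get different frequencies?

T7, T5, T2, T3 all conflict with each other, so at least 4 frequencies are needed.
A valid assignment using 4 frequencies: T7=3, T9=3, T5=2, T2=4, T3=1. No two conflicting transmitters share a frequency.

4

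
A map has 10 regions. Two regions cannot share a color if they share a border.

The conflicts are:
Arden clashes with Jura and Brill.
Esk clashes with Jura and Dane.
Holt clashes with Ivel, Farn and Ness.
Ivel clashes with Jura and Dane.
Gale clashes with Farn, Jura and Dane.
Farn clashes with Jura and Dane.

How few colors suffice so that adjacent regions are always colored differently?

Gale, Farn, Dane pairwise conflict, so at least 3 colors are needed.
3 colors suffice: Arden=2, Esk=2, Holt=1, Ivel=2, Gale=3, Farn=2, Jura=1, Ness=2, Brill=1, Dane=1. Each listed conflict is separated.

3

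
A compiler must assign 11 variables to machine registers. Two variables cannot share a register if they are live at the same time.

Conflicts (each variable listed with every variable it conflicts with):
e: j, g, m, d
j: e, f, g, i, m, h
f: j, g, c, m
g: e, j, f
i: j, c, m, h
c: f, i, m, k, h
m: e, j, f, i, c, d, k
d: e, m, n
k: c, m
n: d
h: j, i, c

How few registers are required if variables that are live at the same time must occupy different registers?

j, i, m are mutually in conflict, so at least 3 registers are needed.
3 registers suffice: register 1 → {g, m, n, h}; register 2 → {j, c, d}; register 3 → {e, f, i, k}. Every pair that conflicts lands in different registers.

3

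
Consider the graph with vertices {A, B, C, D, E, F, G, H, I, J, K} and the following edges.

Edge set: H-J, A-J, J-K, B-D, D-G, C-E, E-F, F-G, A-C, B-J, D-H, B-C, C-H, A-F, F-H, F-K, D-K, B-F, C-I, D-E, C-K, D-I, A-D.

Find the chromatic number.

B and J are adjacent, so at least 2 colors are needed.
One proper 2-coloring: A=2, B=2, C=1, D=1, E=2, F=1, G=2, H=2, I=2, J=1, K=2. No two adjacent vertices share a color.

2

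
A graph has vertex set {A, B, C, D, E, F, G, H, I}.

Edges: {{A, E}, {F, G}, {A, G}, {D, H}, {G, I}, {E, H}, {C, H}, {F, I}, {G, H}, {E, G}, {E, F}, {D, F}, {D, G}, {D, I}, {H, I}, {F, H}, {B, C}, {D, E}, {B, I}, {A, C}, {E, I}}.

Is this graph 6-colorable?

The chromatic number is 6. D, E, F, G, H, I form a clique, so at least 6 colors are needed.
6 colors suffice: A=1, B=3, C=2, D=5, E=2, F=6, G=3, H=4, I=1.
That is already a proper 6-coloring.

Yes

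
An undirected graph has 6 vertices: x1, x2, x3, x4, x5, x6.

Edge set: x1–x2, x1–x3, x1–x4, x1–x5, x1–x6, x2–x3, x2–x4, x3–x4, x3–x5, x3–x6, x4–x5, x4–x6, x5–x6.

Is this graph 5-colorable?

Yes

The chromatic number is 5. x1, x3, x4, x5, x6 form a clique, so at least 5 colors are needed.
5 colors suffice: x1=3, x2=4, x3=2, x4=1, x5=4, x6=5.
That is already a proper 5-coloring.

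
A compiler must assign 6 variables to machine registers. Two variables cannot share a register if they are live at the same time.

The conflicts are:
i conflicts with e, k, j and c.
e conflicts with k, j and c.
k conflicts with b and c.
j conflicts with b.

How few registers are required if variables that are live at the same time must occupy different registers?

i, e, k, c all conflict with each other, so at least 4 registers are needed.
4 registers suffice: register 1 → {e, b}; register 2 → {i}; register 3 → {k, j}; register 4 → {c}. Each listed conflict is separated.

4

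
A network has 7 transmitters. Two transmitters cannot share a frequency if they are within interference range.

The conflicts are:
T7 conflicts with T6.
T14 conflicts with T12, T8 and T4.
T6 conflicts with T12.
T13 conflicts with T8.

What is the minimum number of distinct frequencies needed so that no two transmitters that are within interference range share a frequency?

T14 and T12 conflict, so at least 2 frequencies are needed.
2 frequencies suffice: T7=2, T14=1, T6=1, T12=2, T13=1, T8=2, T4=2. No two conflicting transmitters share a frequency.

2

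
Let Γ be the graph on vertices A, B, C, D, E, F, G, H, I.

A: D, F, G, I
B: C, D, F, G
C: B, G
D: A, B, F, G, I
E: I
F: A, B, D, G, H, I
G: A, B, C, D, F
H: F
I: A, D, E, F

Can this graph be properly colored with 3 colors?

B, D, F, G are mutually adjacent (a clique of size 4), so at least 4 colors are needed.
So 3 colors are not enough.

No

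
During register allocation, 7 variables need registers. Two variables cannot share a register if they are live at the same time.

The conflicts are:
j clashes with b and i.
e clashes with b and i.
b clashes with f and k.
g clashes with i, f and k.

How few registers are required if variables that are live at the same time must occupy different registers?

3

The cycle e-b-f-g-i-e has odd length 5, so it cannot be 2-colored; at least 3 registers are needed.
3 registers suffice: j=2, e=2, b=1, g=2, i=1, f=3, k=3. Every pair that conflicts lands in different registers.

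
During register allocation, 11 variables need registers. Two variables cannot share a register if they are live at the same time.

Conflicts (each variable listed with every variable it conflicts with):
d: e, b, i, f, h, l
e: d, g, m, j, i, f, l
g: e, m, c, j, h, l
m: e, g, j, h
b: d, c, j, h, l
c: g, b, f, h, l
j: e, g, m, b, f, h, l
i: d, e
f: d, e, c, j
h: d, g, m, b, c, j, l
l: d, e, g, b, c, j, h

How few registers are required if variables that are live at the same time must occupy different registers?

b, c, h, l are mutually in conflict, so at least 4 registers are needed.
4 registers suffice: d=2, e=3, g=4, m=1, b=4, c=2, j=2, i=1, f=1, h=3, l=1. No two conflicting variables share a register.

4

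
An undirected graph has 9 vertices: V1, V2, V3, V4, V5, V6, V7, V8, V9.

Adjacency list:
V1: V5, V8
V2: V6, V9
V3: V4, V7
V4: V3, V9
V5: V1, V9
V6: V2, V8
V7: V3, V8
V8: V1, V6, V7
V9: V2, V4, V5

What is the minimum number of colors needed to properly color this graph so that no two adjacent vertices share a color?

3

The cycle V9-V4-V3-V7-V8-V1-V5-V9 has odd length 7, so it cannot be 2-colored; at least 3 colors are needed.
3 colors suffice: color red → {V3, V8, V9}; color blue → {V2, V4, V5, V7}; color green → {V1, V6}. Every edge joins two different colors.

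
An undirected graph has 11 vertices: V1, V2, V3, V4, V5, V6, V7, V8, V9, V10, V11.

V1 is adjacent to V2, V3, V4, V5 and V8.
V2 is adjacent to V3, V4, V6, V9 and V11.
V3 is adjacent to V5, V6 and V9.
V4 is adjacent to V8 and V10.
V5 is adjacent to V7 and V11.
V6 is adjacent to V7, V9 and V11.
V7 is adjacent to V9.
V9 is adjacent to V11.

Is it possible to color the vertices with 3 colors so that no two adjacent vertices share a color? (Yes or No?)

No

V2, V6, V9, V11 form a clique, so at least 4 colors are needed.
So 3 colors are not enough.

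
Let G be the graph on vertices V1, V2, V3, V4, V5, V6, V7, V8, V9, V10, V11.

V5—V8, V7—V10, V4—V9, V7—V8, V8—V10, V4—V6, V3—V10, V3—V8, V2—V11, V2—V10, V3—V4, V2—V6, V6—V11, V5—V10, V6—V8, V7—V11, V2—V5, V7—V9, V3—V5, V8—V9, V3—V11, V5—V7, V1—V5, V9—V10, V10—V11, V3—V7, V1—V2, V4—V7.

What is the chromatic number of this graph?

V3, V5, V7, V8, V10 are pairwise adjacent (a clique of size 5), so at least 5 colors are needed.
5 colors suffice: color R → {V1, V6, V10}; color B → {V2, V7}; color G → {V4, V8, V11}; color Y → {V3, V9}; color P → {V5}. No two adjacent vertices share a color.

5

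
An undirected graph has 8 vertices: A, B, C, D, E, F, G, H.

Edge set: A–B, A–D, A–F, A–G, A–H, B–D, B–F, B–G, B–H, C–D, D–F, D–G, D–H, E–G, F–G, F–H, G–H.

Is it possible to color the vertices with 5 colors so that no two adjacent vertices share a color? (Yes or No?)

A, B, D, F, G, H are pairwise adjacent (a clique of size 6), so at least 6 colors are needed.
So 5 colors are not enough.

No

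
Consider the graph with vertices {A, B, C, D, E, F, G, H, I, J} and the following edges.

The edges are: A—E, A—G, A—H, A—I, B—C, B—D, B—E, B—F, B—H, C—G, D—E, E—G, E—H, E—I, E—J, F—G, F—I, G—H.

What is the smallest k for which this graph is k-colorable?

A, E, G, H form a clique, so at least 4 colors are needed.
4 colors suffice: A=4, B=2, C=1, D=3, E=1, F=1, G=2, H=3, I=2, J=2. Every edge joins two different colors.

4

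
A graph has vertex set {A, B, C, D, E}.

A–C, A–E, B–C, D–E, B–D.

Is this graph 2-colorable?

The cycle A-E-D-B-C-A has odd length 5, so it cannot be 2-colored; at least 3 colors are needed.
So 2 colors are not enough.

No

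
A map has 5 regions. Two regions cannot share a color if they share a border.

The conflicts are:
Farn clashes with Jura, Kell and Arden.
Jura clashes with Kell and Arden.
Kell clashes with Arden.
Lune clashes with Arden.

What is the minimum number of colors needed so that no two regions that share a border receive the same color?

4

Farn, Jura, Kell, Arden all conflict with each other, so at least 4 colors are needed.
A valid assignment using 4 colors: Farn=3, Jura=4, Kell=2, Lune=2, Arden=1. No two conflicting regions share a color.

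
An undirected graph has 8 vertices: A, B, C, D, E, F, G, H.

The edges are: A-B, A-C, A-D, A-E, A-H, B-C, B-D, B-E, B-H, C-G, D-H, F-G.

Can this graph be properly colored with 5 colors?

Yes

The chromatic number is 4. A, B, D, H form a clique, so at least 4 colors are needed.
4 colors suffice: color 1 → {B, G}; color 2 → {A, F}; color 3 → {C, D, E}; color 4 → {H}.
Since 5 ≥ 4, a proper 5-coloring certainly exists.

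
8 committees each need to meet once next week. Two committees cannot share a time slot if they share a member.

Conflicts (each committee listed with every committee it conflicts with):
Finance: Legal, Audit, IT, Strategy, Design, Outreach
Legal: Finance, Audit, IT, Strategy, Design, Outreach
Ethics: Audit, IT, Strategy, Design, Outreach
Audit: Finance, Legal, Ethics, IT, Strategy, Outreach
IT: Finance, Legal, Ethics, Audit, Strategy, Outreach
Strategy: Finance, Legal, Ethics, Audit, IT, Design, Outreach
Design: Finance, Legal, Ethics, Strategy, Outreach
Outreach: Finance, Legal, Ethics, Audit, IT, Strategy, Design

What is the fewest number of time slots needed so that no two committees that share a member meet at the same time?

Finance, Legal, Audit, IT, Strategy, Outreach pairwise conflict, so at least 6 time slots are needed.
6 time slots suffice: time slot 1 → {Strategy}; time slot 2 → {Outreach}; time slot 3 → {Legal, Ethics}; time slot 4 → {IT, Design}; time slot 5 → {Audit}; time slot 6 → {Finance}. Each listed conflict is separated.

6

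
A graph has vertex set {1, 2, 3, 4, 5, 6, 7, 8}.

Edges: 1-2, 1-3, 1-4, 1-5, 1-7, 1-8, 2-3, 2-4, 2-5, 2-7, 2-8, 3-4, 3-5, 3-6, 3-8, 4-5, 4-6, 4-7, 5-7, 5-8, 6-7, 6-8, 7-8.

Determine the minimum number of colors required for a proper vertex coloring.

1, 2, 5, 7, 8 are mutually adjacent (a clique of size 5), so at least 5 colors are needed.
5 colors suffice: color a → {5, 6}; color b → {2}; color c → {1}; color d → {4, 8}; color e → {3, 7}. Every edge joins two different colors.

5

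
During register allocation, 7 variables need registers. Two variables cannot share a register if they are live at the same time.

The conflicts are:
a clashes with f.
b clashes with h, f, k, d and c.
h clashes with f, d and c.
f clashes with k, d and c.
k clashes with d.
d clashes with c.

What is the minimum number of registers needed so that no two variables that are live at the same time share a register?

b, h, f, d, c are mutually in conflict, so at least 5 registers are needed.
Using 5 registers: a=2, b=2, h=5, f=1, k=4, d=3, c=4. Every pair that conflicts lands in different registers.

5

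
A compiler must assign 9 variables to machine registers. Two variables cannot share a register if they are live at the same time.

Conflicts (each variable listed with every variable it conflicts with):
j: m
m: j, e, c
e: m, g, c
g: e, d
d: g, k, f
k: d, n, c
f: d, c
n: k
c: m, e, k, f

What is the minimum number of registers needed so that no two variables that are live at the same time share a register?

3

m, e, c all conflict with each other, so at least 3 registers are needed.
3 registers suffice: register 1 → {j, d, n, c}; register 2 → {m, g, k, f}; register 3 → {e}. Each listed conflict is separated.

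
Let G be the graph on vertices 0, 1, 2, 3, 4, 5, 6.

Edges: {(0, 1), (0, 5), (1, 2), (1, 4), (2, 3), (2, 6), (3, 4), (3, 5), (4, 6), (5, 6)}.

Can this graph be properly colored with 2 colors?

No

The cycle 2-6-5-0-1-2 has odd length 5, so it cannot be 2-colored; at least 3 colors are needed.
So 2 colors are not enough.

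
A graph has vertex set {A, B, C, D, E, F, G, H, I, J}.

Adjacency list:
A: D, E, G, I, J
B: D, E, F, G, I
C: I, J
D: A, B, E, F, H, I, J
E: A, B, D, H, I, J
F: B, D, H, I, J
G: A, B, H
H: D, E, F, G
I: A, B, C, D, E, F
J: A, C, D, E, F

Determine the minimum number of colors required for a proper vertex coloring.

4

A, D, E, J are pairwise adjacent (a clique of size 4), so at least 4 colors are needed.
4 colors suffice: color 1 → {C, D, G}; color 2 → {E, F}; color 3 → {H, I, J}; color 4 → {A, B}. No two adjacent vertices share a color.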